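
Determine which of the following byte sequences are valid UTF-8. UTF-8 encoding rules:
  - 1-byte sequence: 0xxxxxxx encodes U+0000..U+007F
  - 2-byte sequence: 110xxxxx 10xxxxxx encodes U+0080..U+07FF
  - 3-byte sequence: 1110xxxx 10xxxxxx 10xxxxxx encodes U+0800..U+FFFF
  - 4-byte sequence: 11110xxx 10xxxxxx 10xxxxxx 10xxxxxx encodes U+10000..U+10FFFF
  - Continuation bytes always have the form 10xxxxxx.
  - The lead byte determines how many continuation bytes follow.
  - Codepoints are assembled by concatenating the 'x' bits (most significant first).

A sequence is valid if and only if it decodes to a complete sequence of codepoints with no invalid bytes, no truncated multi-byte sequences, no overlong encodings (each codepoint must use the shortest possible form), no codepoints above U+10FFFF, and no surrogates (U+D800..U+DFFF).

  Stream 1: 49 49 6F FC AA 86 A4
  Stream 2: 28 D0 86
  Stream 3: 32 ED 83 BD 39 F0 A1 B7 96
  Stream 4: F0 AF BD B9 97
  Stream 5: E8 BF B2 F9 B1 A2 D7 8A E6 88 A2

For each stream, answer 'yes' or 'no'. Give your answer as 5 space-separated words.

Answer: no yes yes no no

Derivation:
Stream 1: error at byte offset 3. INVALID
Stream 2: decodes cleanly. VALID
Stream 3: decodes cleanly. VALID
Stream 4: error at byte offset 4. INVALID
Stream 5: error at byte offset 3. INVALID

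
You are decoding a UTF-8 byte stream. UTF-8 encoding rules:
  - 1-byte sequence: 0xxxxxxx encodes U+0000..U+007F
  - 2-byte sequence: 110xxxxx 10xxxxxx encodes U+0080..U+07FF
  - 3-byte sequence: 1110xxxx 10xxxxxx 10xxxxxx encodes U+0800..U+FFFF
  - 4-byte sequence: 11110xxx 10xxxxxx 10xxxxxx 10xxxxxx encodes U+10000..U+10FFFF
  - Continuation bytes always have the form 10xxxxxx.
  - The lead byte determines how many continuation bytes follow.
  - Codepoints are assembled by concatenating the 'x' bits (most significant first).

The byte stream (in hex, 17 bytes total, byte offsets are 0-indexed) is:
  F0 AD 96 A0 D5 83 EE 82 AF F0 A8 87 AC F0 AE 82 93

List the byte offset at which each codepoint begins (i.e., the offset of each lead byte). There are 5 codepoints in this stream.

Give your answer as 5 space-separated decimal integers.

Answer: 0 4 6 9 13

Derivation:
Byte[0]=F0: 4-byte lead, need 3 cont bytes. acc=0x0
Byte[1]=AD: continuation. acc=(acc<<6)|0x2D=0x2D
Byte[2]=96: continuation. acc=(acc<<6)|0x16=0xB56
Byte[3]=A0: continuation. acc=(acc<<6)|0x20=0x2D5A0
Completed: cp=U+2D5A0 (starts at byte 0)
Byte[4]=D5: 2-byte lead, need 1 cont bytes. acc=0x15
Byte[5]=83: continuation. acc=(acc<<6)|0x03=0x543
Completed: cp=U+0543 (starts at byte 4)
Byte[6]=EE: 3-byte lead, need 2 cont bytes. acc=0xE
Byte[7]=82: continuation. acc=(acc<<6)|0x02=0x382
Byte[8]=AF: continuation. acc=(acc<<6)|0x2F=0xE0AF
Completed: cp=U+E0AF (starts at byte 6)
Byte[9]=F0: 4-byte lead, need 3 cont bytes. acc=0x0
Byte[10]=A8: continuation. acc=(acc<<6)|0x28=0x28
Byte[11]=87: continuation. acc=(acc<<6)|0x07=0xA07
Byte[12]=AC: continuation. acc=(acc<<6)|0x2C=0x281EC
Completed: cp=U+281EC (starts at byte 9)
Byte[13]=F0: 4-byte lead, need 3 cont bytes. acc=0x0
Byte[14]=AE: continuation. acc=(acc<<6)|0x2E=0x2E
Byte[15]=82: continuation. acc=(acc<<6)|0x02=0xB82
Byte[16]=93: continuation. acc=(acc<<6)|0x13=0x2E093
Completed: cp=U+2E093 (starts at byte 13)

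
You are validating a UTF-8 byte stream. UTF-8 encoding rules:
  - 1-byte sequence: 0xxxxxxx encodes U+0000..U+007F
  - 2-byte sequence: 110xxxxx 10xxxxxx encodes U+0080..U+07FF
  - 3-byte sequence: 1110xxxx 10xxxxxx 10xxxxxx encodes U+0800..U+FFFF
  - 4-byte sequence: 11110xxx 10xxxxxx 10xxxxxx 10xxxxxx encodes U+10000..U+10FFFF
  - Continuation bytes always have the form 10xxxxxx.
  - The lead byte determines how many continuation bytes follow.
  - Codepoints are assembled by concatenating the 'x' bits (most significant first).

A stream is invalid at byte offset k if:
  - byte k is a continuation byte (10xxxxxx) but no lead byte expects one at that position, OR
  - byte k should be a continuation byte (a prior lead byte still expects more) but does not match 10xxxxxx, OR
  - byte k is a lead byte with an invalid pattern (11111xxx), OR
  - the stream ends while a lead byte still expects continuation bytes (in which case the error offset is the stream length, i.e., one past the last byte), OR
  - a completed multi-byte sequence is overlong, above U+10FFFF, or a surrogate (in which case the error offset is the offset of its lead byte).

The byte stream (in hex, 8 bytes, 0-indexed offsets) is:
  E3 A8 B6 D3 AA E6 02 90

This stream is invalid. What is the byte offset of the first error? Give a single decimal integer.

Answer: 6

Derivation:
Byte[0]=E3: 3-byte lead, need 2 cont bytes. acc=0x3
Byte[1]=A8: continuation. acc=(acc<<6)|0x28=0xE8
Byte[2]=B6: continuation. acc=(acc<<6)|0x36=0x3A36
Completed: cp=U+3A36 (starts at byte 0)
Byte[3]=D3: 2-byte lead, need 1 cont bytes. acc=0x13
Byte[4]=AA: continuation. acc=(acc<<6)|0x2A=0x4EA
Completed: cp=U+04EA (starts at byte 3)
Byte[5]=E6: 3-byte lead, need 2 cont bytes. acc=0x6
Byte[6]=02: expected 10xxxxxx continuation. INVALID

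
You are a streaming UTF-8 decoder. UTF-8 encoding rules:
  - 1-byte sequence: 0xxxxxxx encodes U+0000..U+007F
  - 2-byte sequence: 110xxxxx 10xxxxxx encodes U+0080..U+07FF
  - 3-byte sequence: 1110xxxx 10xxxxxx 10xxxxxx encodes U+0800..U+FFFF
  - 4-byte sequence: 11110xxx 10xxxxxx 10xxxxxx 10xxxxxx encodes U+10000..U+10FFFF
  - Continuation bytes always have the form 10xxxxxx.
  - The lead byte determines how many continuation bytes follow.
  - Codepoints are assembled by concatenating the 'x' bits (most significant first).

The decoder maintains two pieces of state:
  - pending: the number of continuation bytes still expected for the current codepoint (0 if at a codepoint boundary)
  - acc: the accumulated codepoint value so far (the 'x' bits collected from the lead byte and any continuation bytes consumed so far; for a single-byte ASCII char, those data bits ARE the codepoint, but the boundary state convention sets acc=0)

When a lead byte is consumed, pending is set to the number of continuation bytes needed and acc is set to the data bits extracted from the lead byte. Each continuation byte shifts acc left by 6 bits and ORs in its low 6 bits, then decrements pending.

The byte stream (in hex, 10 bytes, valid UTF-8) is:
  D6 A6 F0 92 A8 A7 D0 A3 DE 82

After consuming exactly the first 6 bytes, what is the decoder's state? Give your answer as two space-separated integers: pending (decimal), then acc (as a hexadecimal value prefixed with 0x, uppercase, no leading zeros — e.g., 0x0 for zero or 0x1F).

Answer: 0 0x12A27

Derivation:
Byte[0]=D6: 2-byte lead. pending=1, acc=0x16
Byte[1]=A6: continuation. acc=(acc<<6)|0x26=0x5A6, pending=0
Byte[2]=F0: 4-byte lead. pending=3, acc=0x0
Byte[3]=92: continuation. acc=(acc<<6)|0x12=0x12, pending=2
Byte[4]=A8: continuation. acc=(acc<<6)|0x28=0x4A8, pending=1
Byte[5]=A7: continuation. acc=(acc<<6)|0x27=0x12A27, pending=0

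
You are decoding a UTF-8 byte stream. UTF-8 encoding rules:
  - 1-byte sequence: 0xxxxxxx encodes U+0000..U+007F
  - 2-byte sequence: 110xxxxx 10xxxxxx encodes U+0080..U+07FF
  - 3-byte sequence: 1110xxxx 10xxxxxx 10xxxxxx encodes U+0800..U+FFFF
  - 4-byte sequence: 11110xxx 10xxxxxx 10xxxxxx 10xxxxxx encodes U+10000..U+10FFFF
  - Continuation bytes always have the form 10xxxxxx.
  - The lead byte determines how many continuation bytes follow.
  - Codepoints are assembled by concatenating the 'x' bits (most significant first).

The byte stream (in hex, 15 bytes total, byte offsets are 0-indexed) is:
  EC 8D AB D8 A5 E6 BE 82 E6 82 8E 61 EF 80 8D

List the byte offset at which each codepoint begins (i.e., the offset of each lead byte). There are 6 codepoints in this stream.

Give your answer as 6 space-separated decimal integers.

Byte[0]=EC: 3-byte lead, need 2 cont bytes. acc=0xC
Byte[1]=8D: continuation. acc=(acc<<6)|0x0D=0x30D
Byte[2]=AB: continuation. acc=(acc<<6)|0x2B=0xC36B
Completed: cp=U+C36B (starts at byte 0)
Byte[3]=D8: 2-byte lead, need 1 cont bytes. acc=0x18
Byte[4]=A5: continuation. acc=(acc<<6)|0x25=0x625
Completed: cp=U+0625 (starts at byte 3)
Byte[5]=E6: 3-byte lead, need 2 cont bytes. acc=0x6
Byte[6]=BE: continuation. acc=(acc<<6)|0x3E=0x1BE
Byte[7]=82: continuation. acc=(acc<<6)|0x02=0x6F82
Completed: cp=U+6F82 (starts at byte 5)
Byte[8]=E6: 3-byte lead, need 2 cont bytes. acc=0x6
Byte[9]=82: continuation. acc=(acc<<6)|0x02=0x182
Byte[10]=8E: continuation. acc=(acc<<6)|0x0E=0x608E
Completed: cp=U+608E (starts at byte 8)
Byte[11]=61: 1-byte ASCII. cp=U+0061
Byte[12]=EF: 3-byte lead, need 2 cont bytes. acc=0xF
Byte[13]=80: continuation. acc=(acc<<6)|0x00=0x3C0
Byte[14]=8D: continuation. acc=(acc<<6)|0x0D=0xF00D
Completed: cp=U+F00D (starts at byte 12)

Answer: 0 3 5 8 11 12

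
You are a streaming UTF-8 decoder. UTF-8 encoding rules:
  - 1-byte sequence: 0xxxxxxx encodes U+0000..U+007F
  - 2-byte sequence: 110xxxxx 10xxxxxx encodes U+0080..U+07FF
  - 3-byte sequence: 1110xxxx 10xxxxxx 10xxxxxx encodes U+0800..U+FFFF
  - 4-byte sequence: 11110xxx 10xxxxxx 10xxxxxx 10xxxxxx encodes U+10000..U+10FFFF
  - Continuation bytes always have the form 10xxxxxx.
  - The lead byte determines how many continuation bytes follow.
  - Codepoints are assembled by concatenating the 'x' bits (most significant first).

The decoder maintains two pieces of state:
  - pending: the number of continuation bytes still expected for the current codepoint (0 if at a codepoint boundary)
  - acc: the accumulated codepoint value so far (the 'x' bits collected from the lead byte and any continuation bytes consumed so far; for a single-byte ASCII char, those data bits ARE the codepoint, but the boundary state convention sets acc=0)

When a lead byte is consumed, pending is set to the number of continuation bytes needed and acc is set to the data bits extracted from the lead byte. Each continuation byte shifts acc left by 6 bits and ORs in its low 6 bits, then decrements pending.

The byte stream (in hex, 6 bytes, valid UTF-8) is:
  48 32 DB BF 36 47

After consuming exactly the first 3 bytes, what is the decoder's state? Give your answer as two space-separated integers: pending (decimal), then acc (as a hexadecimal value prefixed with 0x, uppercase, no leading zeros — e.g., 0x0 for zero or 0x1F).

Answer: 1 0x1B

Derivation:
Byte[0]=48: 1-byte. pending=0, acc=0x0
Byte[1]=32: 1-byte. pending=0, acc=0x0
Byte[2]=DB: 2-byte lead. pending=1, acc=0x1B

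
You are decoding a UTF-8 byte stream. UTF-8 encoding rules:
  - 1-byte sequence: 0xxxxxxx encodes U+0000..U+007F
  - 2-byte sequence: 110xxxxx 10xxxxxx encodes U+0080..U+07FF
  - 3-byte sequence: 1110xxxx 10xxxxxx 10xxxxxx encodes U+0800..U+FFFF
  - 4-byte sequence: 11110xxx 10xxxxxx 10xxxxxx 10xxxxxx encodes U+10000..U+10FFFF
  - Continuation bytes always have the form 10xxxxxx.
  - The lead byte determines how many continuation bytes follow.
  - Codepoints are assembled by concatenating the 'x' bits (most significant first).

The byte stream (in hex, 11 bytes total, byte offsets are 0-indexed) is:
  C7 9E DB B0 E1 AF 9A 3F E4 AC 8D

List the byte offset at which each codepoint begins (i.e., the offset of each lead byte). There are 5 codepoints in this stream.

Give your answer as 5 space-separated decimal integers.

Answer: 0 2 4 7 8

Derivation:
Byte[0]=C7: 2-byte lead, need 1 cont bytes. acc=0x7
Byte[1]=9E: continuation. acc=(acc<<6)|0x1E=0x1DE
Completed: cp=U+01DE (starts at byte 0)
Byte[2]=DB: 2-byte lead, need 1 cont bytes. acc=0x1B
Byte[3]=B0: continuation. acc=(acc<<6)|0x30=0x6F0
Completed: cp=U+06F0 (starts at byte 2)
Byte[4]=E1: 3-byte lead, need 2 cont bytes. acc=0x1
Byte[5]=AF: continuation. acc=(acc<<6)|0x2F=0x6F
Byte[6]=9A: continuation. acc=(acc<<6)|0x1A=0x1BDA
Completed: cp=U+1BDA (starts at byte 4)
Byte[7]=3F: 1-byte ASCII. cp=U+003F
Byte[8]=E4: 3-byte lead, need 2 cont bytes. acc=0x4
Byte[9]=AC: continuation. acc=(acc<<6)|0x2C=0x12C
Byte[10]=8D: continuation. acc=(acc<<6)|0x0D=0x4B0D
Completed: cp=U+4B0D (starts at byte 8)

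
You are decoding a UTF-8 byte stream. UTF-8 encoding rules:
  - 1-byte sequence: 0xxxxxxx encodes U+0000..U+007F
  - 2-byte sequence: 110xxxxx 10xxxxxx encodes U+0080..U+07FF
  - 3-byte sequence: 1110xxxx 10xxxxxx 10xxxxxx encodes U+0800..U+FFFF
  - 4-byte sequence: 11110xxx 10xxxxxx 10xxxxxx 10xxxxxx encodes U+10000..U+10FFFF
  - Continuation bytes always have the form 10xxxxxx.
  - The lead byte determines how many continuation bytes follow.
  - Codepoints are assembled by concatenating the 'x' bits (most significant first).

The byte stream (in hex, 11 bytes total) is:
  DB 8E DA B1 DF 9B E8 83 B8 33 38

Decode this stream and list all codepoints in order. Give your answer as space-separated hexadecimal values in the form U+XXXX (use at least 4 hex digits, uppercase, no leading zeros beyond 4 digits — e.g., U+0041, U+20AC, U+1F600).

Byte[0]=DB: 2-byte lead, need 1 cont bytes. acc=0x1B
Byte[1]=8E: continuation. acc=(acc<<6)|0x0E=0x6CE
Completed: cp=U+06CE (starts at byte 0)
Byte[2]=DA: 2-byte lead, need 1 cont bytes. acc=0x1A
Byte[3]=B1: continuation. acc=(acc<<6)|0x31=0x6B1
Completed: cp=U+06B1 (starts at byte 2)
Byte[4]=DF: 2-byte lead, need 1 cont bytes. acc=0x1F
Byte[5]=9B: continuation. acc=(acc<<6)|0x1B=0x7DB
Completed: cp=U+07DB (starts at byte 4)
Byte[6]=E8: 3-byte lead, need 2 cont bytes. acc=0x8
Byte[7]=83: continuation. acc=(acc<<6)|0x03=0x203
Byte[8]=B8: continuation. acc=(acc<<6)|0x38=0x80F8
Completed: cp=U+80F8 (starts at byte 6)
Byte[9]=33: 1-byte ASCII. cp=U+0033
Byte[10]=38: 1-byte ASCII. cp=U+0038

Answer: U+06CE U+06B1 U+07DB U+80F8 U+0033 U+0038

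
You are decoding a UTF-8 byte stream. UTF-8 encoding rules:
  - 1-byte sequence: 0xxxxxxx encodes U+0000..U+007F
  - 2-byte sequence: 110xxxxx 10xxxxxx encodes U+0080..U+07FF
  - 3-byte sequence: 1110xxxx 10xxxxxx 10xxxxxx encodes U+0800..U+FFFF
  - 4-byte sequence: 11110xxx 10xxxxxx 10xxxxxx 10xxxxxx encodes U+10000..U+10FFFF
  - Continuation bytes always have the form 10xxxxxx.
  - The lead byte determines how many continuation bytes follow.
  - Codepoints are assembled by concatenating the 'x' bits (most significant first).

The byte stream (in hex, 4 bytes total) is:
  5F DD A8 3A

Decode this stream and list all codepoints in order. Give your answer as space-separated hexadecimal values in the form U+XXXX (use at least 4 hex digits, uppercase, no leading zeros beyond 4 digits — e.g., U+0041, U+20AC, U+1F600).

Answer: U+005F U+0768 U+003A

Derivation:
Byte[0]=5F: 1-byte ASCII. cp=U+005F
Byte[1]=DD: 2-byte lead, need 1 cont bytes. acc=0x1D
Byte[2]=A8: continuation. acc=(acc<<6)|0x28=0x768
Completed: cp=U+0768 (starts at byte 1)
Byte[3]=3A: 1-byte ASCII. cp=U+003A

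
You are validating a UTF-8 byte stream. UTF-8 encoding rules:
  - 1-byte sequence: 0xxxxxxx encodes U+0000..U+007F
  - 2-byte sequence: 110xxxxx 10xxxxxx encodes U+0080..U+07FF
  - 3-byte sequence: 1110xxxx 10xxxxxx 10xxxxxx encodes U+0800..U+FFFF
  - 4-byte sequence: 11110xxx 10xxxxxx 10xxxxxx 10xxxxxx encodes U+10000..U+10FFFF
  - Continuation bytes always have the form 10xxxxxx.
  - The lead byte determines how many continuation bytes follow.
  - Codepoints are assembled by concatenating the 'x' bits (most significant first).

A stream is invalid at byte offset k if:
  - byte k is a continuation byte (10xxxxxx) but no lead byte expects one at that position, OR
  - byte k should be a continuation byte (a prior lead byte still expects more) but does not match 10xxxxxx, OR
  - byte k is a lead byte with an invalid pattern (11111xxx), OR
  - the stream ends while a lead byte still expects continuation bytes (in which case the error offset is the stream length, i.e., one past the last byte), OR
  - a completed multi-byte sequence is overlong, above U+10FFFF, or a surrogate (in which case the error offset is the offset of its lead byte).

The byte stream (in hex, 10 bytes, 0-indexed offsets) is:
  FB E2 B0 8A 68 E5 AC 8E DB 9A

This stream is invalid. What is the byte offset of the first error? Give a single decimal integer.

Answer: 0

Derivation:
Byte[0]=FB: INVALID lead byte (not 0xxx/110x/1110/11110)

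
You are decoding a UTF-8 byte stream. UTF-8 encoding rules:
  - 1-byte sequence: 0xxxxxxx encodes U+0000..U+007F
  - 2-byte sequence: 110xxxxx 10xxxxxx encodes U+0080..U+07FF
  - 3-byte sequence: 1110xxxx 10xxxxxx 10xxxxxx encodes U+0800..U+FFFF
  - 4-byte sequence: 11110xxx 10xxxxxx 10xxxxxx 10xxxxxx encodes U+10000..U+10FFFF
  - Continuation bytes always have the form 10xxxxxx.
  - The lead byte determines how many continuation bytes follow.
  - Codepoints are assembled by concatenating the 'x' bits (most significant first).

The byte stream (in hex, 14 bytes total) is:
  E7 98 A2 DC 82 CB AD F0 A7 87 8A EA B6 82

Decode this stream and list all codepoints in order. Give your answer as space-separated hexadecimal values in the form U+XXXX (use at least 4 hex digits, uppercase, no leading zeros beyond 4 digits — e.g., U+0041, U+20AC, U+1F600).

Byte[0]=E7: 3-byte lead, need 2 cont bytes. acc=0x7
Byte[1]=98: continuation. acc=(acc<<6)|0x18=0x1D8
Byte[2]=A2: continuation. acc=(acc<<6)|0x22=0x7622
Completed: cp=U+7622 (starts at byte 0)
Byte[3]=DC: 2-byte lead, need 1 cont bytes. acc=0x1C
Byte[4]=82: continuation. acc=(acc<<6)|0x02=0x702
Completed: cp=U+0702 (starts at byte 3)
Byte[5]=CB: 2-byte lead, need 1 cont bytes. acc=0xB
Byte[6]=AD: continuation. acc=(acc<<6)|0x2D=0x2ED
Completed: cp=U+02ED (starts at byte 5)
Byte[7]=F0: 4-byte lead, need 3 cont bytes. acc=0x0
Byte[8]=A7: continuation. acc=(acc<<6)|0x27=0x27
Byte[9]=87: continuation. acc=(acc<<6)|0x07=0x9C7
Byte[10]=8A: continuation. acc=(acc<<6)|0x0A=0x271CA
Completed: cp=U+271CA (starts at byte 7)
Byte[11]=EA: 3-byte lead, need 2 cont bytes. acc=0xA
Byte[12]=B6: continuation. acc=(acc<<6)|0x36=0x2B6
Byte[13]=82: continuation. acc=(acc<<6)|0x02=0xAD82
Completed: cp=U+AD82 (starts at byte 11)

Answer: U+7622 U+0702 U+02ED U+271CA U+AD82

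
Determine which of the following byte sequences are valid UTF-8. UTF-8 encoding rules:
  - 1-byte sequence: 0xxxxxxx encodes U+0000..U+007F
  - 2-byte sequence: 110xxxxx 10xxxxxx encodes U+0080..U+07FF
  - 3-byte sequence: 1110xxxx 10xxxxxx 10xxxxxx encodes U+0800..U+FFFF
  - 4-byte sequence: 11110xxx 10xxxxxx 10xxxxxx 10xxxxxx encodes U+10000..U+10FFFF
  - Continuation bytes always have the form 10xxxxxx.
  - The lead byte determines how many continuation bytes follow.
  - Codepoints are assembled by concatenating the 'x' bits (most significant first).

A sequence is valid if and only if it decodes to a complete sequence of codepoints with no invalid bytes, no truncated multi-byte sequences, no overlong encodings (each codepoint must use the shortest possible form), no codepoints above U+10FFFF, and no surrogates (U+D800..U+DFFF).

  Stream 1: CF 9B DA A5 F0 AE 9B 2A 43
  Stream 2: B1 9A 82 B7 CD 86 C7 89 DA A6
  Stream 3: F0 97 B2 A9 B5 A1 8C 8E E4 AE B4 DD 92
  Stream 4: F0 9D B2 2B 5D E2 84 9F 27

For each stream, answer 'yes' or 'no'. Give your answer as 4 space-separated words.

Answer: no no no no

Derivation:
Stream 1: error at byte offset 7. INVALID
Stream 2: error at byte offset 0. INVALID
Stream 3: error at byte offset 4. INVALID
Stream 4: error at byte offset 3. INVALID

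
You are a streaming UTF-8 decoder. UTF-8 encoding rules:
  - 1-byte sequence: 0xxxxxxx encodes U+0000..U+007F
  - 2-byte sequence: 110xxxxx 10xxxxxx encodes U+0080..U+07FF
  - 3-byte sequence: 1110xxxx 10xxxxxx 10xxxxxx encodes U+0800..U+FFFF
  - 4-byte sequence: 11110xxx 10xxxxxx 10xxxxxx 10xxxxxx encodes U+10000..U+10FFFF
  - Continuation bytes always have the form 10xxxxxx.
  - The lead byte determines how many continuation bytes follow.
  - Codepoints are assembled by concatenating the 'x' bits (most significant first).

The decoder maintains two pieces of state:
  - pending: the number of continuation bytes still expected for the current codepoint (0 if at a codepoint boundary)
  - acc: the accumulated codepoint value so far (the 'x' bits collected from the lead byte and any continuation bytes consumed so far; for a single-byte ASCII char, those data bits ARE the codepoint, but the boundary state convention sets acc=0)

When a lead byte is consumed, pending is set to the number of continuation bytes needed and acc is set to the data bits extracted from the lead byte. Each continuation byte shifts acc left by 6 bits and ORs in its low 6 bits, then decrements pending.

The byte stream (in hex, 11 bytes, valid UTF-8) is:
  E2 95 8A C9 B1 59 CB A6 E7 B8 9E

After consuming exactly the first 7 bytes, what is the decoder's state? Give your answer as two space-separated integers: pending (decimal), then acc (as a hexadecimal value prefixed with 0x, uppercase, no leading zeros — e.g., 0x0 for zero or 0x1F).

Answer: 1 0xB

Derivation:
Byte[0]=E2: 3-byte lead. pending=2, acc=0x2
Byte[1]=95: continuation. acc=(acc<<6)|0x15=0x95, pending=1
Byte[2]=8A: continuation. acc=(acc<<6)|0x0A=0x254A, pending=0
Byte[3]=C9: 2-byte lead. pending=1, acc=0x9
Byte[4]=B1: continuation. acc=(acc<<6)|0x31=0x271, pending=0
Byte[5]=59: 1-byte. pending=0, acc=0x0
Byte[6]=CB: 2-byte lead. pending=1, acc=0xB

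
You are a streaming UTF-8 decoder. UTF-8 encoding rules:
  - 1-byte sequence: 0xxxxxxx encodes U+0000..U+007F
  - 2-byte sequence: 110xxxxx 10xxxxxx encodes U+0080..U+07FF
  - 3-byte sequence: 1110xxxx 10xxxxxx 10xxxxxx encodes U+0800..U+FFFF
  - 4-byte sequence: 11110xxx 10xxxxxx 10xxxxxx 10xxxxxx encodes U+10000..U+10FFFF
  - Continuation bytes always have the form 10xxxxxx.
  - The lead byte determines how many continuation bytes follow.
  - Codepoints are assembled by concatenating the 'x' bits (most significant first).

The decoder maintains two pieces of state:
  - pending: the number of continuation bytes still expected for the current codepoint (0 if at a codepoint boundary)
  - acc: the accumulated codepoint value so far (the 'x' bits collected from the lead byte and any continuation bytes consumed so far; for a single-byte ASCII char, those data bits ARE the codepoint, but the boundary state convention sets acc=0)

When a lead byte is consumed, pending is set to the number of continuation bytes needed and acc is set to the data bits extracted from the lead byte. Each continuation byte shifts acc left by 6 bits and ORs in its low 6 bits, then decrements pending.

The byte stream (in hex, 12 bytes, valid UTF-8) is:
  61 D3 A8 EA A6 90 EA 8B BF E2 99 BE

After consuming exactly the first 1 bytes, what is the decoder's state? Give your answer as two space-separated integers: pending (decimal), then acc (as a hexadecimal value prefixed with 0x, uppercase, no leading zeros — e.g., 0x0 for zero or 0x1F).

Byte[0]=61: 1-byte. pending=0, acc=0x0

Answer: 0 0x0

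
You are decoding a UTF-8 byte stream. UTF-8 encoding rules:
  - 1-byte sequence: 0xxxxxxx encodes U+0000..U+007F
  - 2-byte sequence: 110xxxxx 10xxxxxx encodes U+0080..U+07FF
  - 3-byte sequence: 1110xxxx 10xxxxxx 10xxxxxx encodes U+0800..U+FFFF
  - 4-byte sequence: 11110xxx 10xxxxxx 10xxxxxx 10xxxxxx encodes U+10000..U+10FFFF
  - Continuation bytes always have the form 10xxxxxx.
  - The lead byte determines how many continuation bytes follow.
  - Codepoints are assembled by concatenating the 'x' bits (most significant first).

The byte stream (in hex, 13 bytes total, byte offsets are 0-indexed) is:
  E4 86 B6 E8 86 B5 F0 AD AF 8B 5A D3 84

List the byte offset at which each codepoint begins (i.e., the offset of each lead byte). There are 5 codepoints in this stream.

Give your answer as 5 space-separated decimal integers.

Answer: 0 3 6 10 11

Derivation:
Byte[0]=E4: 3-byte lead, need 2 cont bytes. acc=0x4
Byte[1]=86: continuation. acc=(acc<<6)|0x06=0x106
Byte[2]=B6: continuation. acc=(acc<<6)|0x36=0x41B6
Completed: cp=U+41B6 (starts at byte 0)
Byte[3]=E8: 3-byte lead, need 2 cont bytes. acc=0x8
Byte[4]=86: continuation. acc=(acc<<6)|0x06=0x206
Byte[5]=B5: continuation. acc=(acc<<6)|0x35=0x81B5
Completed: cp=U+81B5 (starts at byte 3)
Byte[6]=F0: 4-byte lead, need 3 cont bytes. acc=0x0
Byte[7]=AD: continuation. acc=(acc<<6)|0x2D=0x2D
Byte[8]=AF: continuation. acc=(acc<<6)|0x2F=0xB6F
Byte[9]=8B: continuation. acc=(acc<<6)|0x0B=0x2DBCB
Completed: cp=U+2DBCB (starts at byte 6)
Byte[10]=5A: 1-byte ASCII. cp=U+005A
Byte[11]=D3: 2-byte lead, need 1 cont bytes. acc=0x13
Byte[12]=84: continuation. acc=(acc<<6)|0x04=0x4C4
Completed: cp=U+04C4 (starts at byte 11)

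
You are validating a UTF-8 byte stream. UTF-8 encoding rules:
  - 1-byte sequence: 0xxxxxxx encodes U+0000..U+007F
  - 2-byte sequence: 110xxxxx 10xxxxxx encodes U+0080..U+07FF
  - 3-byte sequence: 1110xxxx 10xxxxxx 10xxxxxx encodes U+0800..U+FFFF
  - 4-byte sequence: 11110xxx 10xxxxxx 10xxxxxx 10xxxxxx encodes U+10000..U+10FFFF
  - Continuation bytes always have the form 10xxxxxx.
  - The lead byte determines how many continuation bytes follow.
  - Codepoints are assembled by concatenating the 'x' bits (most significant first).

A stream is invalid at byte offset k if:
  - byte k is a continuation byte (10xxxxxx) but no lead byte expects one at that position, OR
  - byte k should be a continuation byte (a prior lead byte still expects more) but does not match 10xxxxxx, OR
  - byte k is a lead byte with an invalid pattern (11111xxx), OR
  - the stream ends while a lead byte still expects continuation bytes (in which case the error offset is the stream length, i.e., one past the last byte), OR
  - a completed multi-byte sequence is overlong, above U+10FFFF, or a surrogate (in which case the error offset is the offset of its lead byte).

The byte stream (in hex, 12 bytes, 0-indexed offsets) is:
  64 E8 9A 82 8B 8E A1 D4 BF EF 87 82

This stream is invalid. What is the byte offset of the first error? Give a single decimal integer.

Byte[0]=64: 1-byte ASCII. cp=U+0064
Byte[1]=E8: 3-byte lead, need 2 cont bytes. acc=0x8
Byte[2]=9A: continuation. acc=(acc<<6)|0x1A=0x21A
Byte[3]=82: continuation. acc=(acc<<6)|0x02=0x8682
Completed: cp=U+8682 (starts at byte 1)
Byte[4]=8B: INVALID lead byte (not 0xxx/110x/1110/11110)

Answer: 4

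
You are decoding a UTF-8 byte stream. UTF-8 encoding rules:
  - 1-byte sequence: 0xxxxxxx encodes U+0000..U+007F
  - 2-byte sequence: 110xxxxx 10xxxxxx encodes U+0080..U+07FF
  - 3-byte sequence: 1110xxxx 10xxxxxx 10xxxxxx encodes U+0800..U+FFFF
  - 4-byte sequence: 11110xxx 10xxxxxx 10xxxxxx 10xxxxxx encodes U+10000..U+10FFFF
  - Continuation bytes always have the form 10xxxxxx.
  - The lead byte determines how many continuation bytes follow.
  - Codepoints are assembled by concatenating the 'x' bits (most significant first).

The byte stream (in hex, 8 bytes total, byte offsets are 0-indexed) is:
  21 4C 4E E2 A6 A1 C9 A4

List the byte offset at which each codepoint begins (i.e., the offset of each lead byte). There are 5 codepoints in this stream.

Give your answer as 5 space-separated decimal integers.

Byte[0]=21: 1-byte ASCII. cp=U+0021
Byte[1]=4C: 1-byte ASCII. cp=U+004C
Byte[2]=4E: 1-byte ASCII. cp=U+004E
Byte[3]=E2: 3-byte lead, need 2 cont bytes. acc=0x2
Byte[4]=A6: continuation. acc=(acc<<6)|0x26=0xA6
Byte[5]=A1: continuation. acc=(acc<<6)|0x21=0x29A1
Completed: cp=U+29A1 (starts at byte 3)
Byte[6]=C9: 2-byte lead, need 1 cont bytes. acc=0x9
Byte[7]=A4: continuation. acc=(acc<<6)|0x24=0x264
Completed: cp=U+0264 (starts at byte 6)

Answer: 0 1 2 3 6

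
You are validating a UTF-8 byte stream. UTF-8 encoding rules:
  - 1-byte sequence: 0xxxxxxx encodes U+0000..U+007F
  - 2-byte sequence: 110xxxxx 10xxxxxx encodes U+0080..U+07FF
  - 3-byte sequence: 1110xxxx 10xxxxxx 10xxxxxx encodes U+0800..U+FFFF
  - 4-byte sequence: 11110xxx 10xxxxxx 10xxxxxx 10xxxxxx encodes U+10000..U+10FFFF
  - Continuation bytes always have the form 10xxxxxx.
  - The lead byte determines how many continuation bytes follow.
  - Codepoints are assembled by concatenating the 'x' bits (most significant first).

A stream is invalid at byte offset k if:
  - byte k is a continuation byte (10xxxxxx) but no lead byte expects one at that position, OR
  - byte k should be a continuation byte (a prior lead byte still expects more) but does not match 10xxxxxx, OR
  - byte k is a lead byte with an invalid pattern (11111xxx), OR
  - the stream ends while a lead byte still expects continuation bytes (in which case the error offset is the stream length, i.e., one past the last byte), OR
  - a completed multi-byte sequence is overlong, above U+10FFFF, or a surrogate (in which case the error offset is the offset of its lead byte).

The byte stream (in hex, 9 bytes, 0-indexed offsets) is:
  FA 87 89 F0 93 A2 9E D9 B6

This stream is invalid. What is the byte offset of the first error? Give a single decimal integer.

Answer: 0

Derivation:
Byte[0]=FA: INVALID lead byte (not 0xxx/110x/1110/11110)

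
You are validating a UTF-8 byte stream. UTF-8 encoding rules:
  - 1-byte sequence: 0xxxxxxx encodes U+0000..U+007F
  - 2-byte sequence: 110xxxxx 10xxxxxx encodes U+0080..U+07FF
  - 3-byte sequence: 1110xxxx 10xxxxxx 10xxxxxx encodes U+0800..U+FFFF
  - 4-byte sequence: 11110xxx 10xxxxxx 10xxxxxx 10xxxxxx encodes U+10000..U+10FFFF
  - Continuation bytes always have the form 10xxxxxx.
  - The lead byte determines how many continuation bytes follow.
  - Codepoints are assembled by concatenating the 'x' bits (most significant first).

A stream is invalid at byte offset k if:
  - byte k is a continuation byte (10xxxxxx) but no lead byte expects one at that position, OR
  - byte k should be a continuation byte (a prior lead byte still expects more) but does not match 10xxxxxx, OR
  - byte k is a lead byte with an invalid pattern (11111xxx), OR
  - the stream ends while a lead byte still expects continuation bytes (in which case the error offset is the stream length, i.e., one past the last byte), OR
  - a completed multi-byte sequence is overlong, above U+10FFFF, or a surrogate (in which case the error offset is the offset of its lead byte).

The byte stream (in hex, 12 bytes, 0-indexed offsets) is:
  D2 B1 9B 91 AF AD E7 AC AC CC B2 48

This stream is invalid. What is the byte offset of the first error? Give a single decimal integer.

Answer: 2

Derivation:
Byte[0]=D2: 2-byte lead, need 1 cont bytes. acc=0x12
Byte[1]=B1: continuation. acc=(acc<<6)|0x31=0x4B1
Completed: cp=U+04B1 (starts at byte 0)
Byte[2]=9B: INVALID lead byte (not 0xxx/110x/1110/11110)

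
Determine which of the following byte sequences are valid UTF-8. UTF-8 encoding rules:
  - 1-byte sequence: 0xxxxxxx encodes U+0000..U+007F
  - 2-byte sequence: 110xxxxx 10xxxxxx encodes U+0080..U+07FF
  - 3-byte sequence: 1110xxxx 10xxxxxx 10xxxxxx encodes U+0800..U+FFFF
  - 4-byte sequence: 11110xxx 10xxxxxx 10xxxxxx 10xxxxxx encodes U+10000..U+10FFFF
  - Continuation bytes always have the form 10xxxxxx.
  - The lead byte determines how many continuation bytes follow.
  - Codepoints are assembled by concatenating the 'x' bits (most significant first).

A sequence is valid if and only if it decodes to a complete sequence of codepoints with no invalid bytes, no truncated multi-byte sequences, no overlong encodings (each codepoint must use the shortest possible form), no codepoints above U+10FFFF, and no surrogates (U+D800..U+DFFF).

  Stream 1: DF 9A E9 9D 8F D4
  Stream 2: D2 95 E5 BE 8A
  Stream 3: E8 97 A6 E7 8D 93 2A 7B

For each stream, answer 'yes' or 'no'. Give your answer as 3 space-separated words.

Stream 1: error at byte offset 6. INVALID
Stream 2: decodes cleanly. VALID
Stream 3: decodes cleanly. VALID

Answer: no yes yes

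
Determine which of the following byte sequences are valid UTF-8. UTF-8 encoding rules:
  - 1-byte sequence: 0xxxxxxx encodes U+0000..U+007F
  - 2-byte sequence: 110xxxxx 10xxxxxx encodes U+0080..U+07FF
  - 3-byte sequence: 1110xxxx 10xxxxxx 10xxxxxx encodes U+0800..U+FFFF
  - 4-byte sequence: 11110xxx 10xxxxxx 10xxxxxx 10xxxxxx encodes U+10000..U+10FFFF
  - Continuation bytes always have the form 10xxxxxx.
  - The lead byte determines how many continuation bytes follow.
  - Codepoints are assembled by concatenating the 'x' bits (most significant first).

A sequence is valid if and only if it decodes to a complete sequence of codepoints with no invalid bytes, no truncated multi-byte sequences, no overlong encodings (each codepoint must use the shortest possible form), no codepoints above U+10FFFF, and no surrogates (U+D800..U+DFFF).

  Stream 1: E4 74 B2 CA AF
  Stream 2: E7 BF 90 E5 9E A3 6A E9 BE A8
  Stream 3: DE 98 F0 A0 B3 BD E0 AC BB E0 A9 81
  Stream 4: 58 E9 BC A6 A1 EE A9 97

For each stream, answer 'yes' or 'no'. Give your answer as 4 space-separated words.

Answer: no yes yes no

Derivation:
Stream 1: error at byte offset 1. INVALID
Stream 2: decodes cleanly. VALID
Stream 3: decodes cleanly. VALID
Stream 4: error at byte offset 4. INVALID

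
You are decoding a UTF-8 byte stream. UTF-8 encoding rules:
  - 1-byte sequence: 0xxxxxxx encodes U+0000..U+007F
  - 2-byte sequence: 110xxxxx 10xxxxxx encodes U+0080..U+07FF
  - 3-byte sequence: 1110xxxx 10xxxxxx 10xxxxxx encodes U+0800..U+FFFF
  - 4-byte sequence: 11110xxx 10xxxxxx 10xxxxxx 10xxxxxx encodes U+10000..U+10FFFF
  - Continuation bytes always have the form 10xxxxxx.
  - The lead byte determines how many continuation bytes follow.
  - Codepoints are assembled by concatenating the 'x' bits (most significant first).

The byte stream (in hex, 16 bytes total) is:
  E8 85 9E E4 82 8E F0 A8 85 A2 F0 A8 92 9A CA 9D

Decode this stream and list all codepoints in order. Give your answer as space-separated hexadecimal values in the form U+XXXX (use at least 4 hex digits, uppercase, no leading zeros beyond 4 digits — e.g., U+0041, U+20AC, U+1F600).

Byte[0]=E8: 3-byte lead, need 2 cont bytes. acc=0x8
Byte[1]=85: continuation. acc=(acc<<6)|0x05=0x205
Byte[2]=9E: continuation. acc=(acc<<6)|0x1E=0x815E
Completed: cp=U+815E (starts at byte 0)
Byte[3]=E4: 3-byte lead, need 2 cont bytes. acc=0x4
Byte[4]=82: continuation. acc=(acc<<6)|0x02=0x102
Byte[5]=8E: continuation. acc=(acc<<6)|0x0E=0x408E
Completed: cp=U+408E (starts at byte 3)
Byte[6]=F0: 4-byte lead, need 3 cont bytes. acc=0x0
Byte[7]=A8: continuation. acc=(acc<<6)|0x28=0x28
Byte[8]=85: continuation. acc=(acc<<6)|0x05=0xA05
Byte[9]=A2: continuation. acc=(acc<<6)|0x22=0x28162
Completed: cp=U+28162 (starts at byte 6)
Byte[10]=F0: 4-byte lead, need 3 cont bytes. acc=0x0
Byte[11]=A8: continuation. acc=(acc<<6)|0x28=0x28
Byte[12]=92: continuation. acc=(acc<<6)|0x12=0xA12
Byte[13]=9A: continuation. acc=(acc<<6)|0x1A=0x2849A
Completed: cp=U+2849A (starts at byte 10)
Byte[14]=CA: 2-byte lead, need 1 cont bytes. acc=0xA
Byte[15]=9D: continuation. acc=(acc<<6)|0x1D=0x29D
Completed: cp=U+029D (starts at byte 14)

Answer: U+815E U+408E U+28162 U+2849A U+029D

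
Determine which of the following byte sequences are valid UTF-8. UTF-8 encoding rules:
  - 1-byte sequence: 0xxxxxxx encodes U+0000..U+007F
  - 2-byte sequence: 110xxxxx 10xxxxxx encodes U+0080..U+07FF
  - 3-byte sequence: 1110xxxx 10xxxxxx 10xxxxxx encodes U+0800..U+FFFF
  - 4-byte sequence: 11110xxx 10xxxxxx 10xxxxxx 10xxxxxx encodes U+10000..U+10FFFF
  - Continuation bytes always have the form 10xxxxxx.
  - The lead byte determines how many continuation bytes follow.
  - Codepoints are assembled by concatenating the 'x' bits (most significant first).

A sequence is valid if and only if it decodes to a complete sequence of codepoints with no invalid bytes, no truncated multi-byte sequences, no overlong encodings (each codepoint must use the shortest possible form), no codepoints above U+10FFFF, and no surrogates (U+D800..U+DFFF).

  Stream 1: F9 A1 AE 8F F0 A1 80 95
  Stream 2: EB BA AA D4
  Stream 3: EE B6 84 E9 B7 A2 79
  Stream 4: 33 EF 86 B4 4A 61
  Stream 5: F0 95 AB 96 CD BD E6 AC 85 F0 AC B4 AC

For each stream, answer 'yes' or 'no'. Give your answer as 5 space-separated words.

Stream 1: error at byte offset 0. INVALID
Stream 2: error at byte offset 4. INVALID
Stream 3: decodes cleanly. VALID
Stream 4: decodes cleanly. VALID
Stream 5: decodes cleanly. VALID

Answer: no no yes yes yes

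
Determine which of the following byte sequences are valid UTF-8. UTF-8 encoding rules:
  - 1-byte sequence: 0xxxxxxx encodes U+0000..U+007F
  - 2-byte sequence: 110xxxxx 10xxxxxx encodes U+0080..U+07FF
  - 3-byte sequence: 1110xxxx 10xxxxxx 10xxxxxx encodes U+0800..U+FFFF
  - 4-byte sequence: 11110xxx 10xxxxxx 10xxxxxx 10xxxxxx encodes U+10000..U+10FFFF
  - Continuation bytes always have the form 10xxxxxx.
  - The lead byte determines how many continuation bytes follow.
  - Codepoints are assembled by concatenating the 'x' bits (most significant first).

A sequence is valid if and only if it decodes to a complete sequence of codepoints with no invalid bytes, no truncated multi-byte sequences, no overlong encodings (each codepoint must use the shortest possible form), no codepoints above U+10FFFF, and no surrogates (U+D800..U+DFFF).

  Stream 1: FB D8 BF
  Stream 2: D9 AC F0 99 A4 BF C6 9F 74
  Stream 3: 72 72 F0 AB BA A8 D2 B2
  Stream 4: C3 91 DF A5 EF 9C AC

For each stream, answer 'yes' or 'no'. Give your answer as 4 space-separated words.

Answer: no yes yes yes

Derivation:
Stream 1: error at byte offset 0. INVALID
Stream 2: decodes cleanly. VALID
Stream 3: decodes cleanly. VALID
Stream 4: decodes cleanly. VALID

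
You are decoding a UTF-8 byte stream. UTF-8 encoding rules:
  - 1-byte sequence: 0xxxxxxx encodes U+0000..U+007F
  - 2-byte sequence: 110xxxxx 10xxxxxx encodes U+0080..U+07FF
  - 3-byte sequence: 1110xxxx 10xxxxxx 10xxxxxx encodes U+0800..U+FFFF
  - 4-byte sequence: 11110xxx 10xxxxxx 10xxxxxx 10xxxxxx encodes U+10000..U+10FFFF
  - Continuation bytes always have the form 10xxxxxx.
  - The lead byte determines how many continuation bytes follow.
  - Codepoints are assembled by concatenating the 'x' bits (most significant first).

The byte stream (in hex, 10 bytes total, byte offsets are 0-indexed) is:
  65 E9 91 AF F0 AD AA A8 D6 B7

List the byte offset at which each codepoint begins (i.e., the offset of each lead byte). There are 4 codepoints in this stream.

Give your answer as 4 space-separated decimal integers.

Byte[0]=65: 1-byte ASCII. cp=U+0065
Byte[1]=E9: 3-byte lead, need 2 cont bytes. acc=0x9
Byte[2]=91: continuation. acc=(acc<<6)|0x11=0x251
Byte[3]=AF: continuation. acc=(acc<<6)|0x2F=0x946F
Completed: cp=U+946F (starts at byte 1)
Byte[4]=F0: 4-byte lead, need 3 cont bytes. acc=0x0
Byte[5]=AD: continuation. acc=(acc<<6)|0x2D=0x2D
Byte[6]=AA: continuation. acc=(acc<<6)|0x2A=0xB6A
Byte[7]=A8: continuation. acc=(acc<<6)|0x28=0x2DAA8
Completed: cp=U+2DAA8 (starts at byte 4)
Byte[8]=D6: 2-byte lead, need 1 cont bytes. acc=0x16
Byte[9]=B7: continuation. acc=(acc<<6)|0x37=0x5B7
Completed: cp=U+05B7 (starts at byte 8)

Answer: 0 1 4 8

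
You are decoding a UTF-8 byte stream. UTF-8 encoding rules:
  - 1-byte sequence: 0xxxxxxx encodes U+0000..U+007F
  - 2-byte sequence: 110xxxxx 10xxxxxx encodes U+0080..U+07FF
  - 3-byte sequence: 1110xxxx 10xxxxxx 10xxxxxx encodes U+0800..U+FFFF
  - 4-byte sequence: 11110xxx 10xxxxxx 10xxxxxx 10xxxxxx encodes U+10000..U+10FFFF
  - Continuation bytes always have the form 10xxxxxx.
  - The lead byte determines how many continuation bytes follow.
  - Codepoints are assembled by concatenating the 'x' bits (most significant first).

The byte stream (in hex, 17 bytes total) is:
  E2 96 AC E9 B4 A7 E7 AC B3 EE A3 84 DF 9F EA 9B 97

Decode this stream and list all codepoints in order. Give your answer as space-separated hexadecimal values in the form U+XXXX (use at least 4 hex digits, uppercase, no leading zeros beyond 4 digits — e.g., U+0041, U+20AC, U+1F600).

Byte[0]=E2: 3-byte lead, need 2 cont bytes. acc=0x2
Byte[1]=96: continuation. acc=(acc<<6)|0x16=0x96
Byte[2]=AC: continuation. acc=(acc<<6)|0x2C=0x25AC
Completed: cp=U+25AC (starts at byte 0)
Byte[3]=E9: 3-byte lead, need 2 cont bytes. acc=0x9
Byte[4]=B4: continuation. acc=(acc<<6)|0x34=0x274
Byte[5]=A7: continuation. acc=(acc<<6)|0x27=0x9D27
Completed: cp=U+9D27 (starts at byte 3)
Byte[6]=E7: 3-byte lead, need 2 cont bytes. acc=0x7
Byte[7]=AC: continuation. acc=(acc<<6)|0x2C=0x1EC
Byte[8]=B3: continuation. acc=(acc<<6)|0x33=0x7B33
Completed: cp=U+7B33 (starts at byte 6)
Byte[9]=EE: 3-byte lead, need 2 cont bytes. acc=0xE
Byte[10]=A3: continuation. acc=(acc<<6)|0x23=0x3A3
Byte[11]=84: continuation. acc=(acc<<6)|0x04=0xE8C4
Completed: cp=U+E8C4 (starts at byte 9)
Byte[12]=DF: 2-byte lead, need 1 cont bytes. acc=0x1F
Byte[13]=9F: continuation. acc=(acc<<6)|0x1F=0x7DF
Completed: cp=U+07DF (starts at byte 12)
Byte[14]=EA: 3-byte lead, need 2 cont bytes. acc=0xA
Byte[15]=9B: continuation. acc=(acc<<6)|0x1B=0x29B
Byte[16]=97: continuation. acc=(acc<<6)|0x17=0xA6D7
Completed: cp=U+A6D7 (starts at byte 14)

Answer: U+25AC U+9D27 U+7B33 U+E8C4 U+07DF U+A6D7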